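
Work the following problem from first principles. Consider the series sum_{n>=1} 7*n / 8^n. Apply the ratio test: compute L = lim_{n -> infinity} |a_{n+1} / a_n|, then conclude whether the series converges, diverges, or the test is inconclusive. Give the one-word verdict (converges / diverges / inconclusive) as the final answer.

Let a_n denote the general term. Form the ratio a_{n+1}/a_n and simplify:
a_{n+1}/a_n = (n + 1)/(8*n)
Take the limit as n -> infinity: L = 1/8.
Since L = 1/8 < 1, the ratio test implies the series converges.

converges


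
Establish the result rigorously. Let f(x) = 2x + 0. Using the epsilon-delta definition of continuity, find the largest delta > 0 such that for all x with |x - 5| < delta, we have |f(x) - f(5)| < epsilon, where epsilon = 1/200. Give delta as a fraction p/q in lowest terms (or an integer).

We compute f(5) = 2*(5) + 0 = 10.
|f(x) - f(5)| = |2x + 0 - (10)| = |2(x - 5)| = 2|x - 5|.
We need 2|x - 5| < 1/200, i.e. |x - 5| < 1/200 / 2 = 1/400.
So any delta <= 1/400 works. Conversely, if delta > 1/400, then x = 5 + 1/400 satisfies |x - 5| = 1/400 < delta but |f(x) - f(5)| = 2 * 1/400 = 1/200, which is not < 1/200; so no larger delta works.
Hence the largest such delta is 1/400.

1/400


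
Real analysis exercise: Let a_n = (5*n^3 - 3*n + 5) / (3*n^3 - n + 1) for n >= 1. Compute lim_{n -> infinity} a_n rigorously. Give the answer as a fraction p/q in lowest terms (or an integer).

Divide numerator and denominator by n^3, the highest power:
numerator / n^3 = 5 - 3/n^2 + 5/n^3
denominator / n^3 = 3 - 1/n^2 + n^(-3)
As n -> infinity, all terms of the form c/n^k (k >= 1) tend to 0.
So numerator / n^3 -> 5 and denominator / n^3 -> 3.
Therefore lim a_n = 5/3.

5/3


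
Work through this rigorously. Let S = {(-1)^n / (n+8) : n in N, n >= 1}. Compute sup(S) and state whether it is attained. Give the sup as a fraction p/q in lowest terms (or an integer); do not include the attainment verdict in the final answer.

Analysis:
- Values: -1/9, 1/10, -1/11, 1/12, -1/13, ...
- Positive terms (even n): 1/(2+8), 1/(4+8), ... decreasing -> max = 1/10 (n=2).
- Negative terms (odd n): -1/(1+8), -1/(3+8), ... increasing -> min = -1/9 (n=1).
- So sup = 1/10 (attained at n=2); inf = -1/9 (attained at n=1).
Conclusion: sup(S) = 1/10, attained in S.

1/10


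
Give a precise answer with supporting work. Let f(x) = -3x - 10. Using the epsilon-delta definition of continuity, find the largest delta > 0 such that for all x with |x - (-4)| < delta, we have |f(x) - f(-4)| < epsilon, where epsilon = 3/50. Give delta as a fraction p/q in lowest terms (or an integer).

We compute f(-4) = -3*(-4) - 10 = 2.
|f(x) - f(-4)| = |-3x - 10 - (2)| = |-3(x - (-4))| = 3|x - (-4)|.
We need 3|x - (-4)| < 3/50, i.e. |x - (-4)| < 3/50 / 3 = 1/50.
So any delta <= 1/50 works. Conversely, if delta > 1/50, then x = -4 + 1/50 satisfies |x - (-4)| = 1/50 < delta but |f(x) - f(-4)| = 3 * 1/50 = 3/50, which is not < 3/50; so no larger delta works.
Hence the largest such delta is 1/50.

1/50


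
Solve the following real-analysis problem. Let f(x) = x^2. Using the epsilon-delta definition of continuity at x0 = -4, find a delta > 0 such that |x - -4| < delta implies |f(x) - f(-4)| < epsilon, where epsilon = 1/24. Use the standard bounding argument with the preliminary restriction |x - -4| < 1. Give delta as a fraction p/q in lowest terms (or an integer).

Factor: |x^2 - (-4)^2| = |x - -4| * |x + -4|.
Impose |x - -4| < 1 first. Then |x + -4| = |(x - -4) + 2*(-4)| <= |x - -4| + 2*|-4| < 1 + 8 = 9.
So |x^2 - (-4)^2| < delta * 9.
We need delta * 9 <= 1/24, i.e. delta <= 1/24/9 = 1/216.
Since 1/216 < 1, this is tighter than 1; take delta = 1/216.
So delta = 1/216 works.

1/216


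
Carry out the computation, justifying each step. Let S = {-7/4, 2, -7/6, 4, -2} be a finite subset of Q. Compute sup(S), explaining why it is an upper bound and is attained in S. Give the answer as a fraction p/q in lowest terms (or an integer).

S is finite, so sup(S) = max(S).
Sorted decreasing:
4, 2, -7/6, -7/4, -2
The extremum is 4.
For every x in S, x <= 4. And 4 is in S, so it is attained.
Therefore sup(S) = 4.

4


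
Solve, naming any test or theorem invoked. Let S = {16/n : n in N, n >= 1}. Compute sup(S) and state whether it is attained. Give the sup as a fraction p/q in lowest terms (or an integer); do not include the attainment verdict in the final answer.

Analysis:
- Values: 16, 8, 16/3, 4, ... strictly decreasing.
- The maximum is 16 (n=1); sup = 16 (attained).
- The set is bounded below by 0; 16/n -> 0 so 0 is the greatest lower bound.
- 0 is not in the set, so inf = 0 is not attained.
Conclusion: sup(S) = 16, attained in S.

16


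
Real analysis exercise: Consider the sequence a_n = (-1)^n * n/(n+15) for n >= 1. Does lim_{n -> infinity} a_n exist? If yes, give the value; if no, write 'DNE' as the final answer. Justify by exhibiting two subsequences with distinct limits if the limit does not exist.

Examine the behaviour of a_n along subsequences.
a_{2k} = 2k/(2k+15) -> 1. a_{2k+1} = -(2k+1)/(2k+16) -> -1.
Since these two subsequential limits are 1 and -1, distinct, the full sequence cannot converge (a convergent sequence has all subsequences tending to the same limit). So lim a_n does not exist.

DNE


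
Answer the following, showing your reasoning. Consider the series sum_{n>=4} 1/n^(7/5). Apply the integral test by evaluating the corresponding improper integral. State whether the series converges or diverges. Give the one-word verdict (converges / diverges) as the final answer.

Let f(x) = x^(-7/5). Then f is positive, continuous, and decreasing on [4, infinity), so the integral test applies.
Compute the improper integral int_{4}^infinity f(x) dx:
  antiderivative F(x) = -5/(2*x^(2/5)).
  As x -> infinity, F(x) -> 0 (since p = 7/5 > 1).
  So int = F(infinity) - F(4) = 0 - (-5*2^(1/5)/4) = 5*2^(1/5)/4.
  Finite, so by the integral test, the series converges.

converges


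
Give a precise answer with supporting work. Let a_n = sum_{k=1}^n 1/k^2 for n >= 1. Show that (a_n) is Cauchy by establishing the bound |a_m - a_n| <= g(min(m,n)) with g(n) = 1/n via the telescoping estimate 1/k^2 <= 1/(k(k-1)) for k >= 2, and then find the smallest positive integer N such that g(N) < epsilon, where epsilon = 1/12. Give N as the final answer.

For m > n >= 1: |a_m - a_n| = sum_{k=n+1}^m 1/k^2.
Use 1/k^2 <= 1/(k(k-1)) = 1/(k-1) - 1/k for k >= 2:
sum_{k=n+1}^m 1/k^2 <= sum_{k=n+1}^m (1/(k-1) - 1/k) = 1/n - 1/m <= 1/n.
By symmetry the same bound holds with n,m swapped, so |a_m - a_n| <= 1/min(m,n) = g(min(m,n)). Since g(n) -> 0, (a_n) is Cauchy.
Now solve g(N) < 1/12: 1/N < 1/12 <=> N > 1/(1/12) = 12.
The smallest integer strictly greater than 12 is N = 13.
Check: g(13) = 1/13 < 1/12; g(12) = 1/12 >= 1/12. So N = 13.

13


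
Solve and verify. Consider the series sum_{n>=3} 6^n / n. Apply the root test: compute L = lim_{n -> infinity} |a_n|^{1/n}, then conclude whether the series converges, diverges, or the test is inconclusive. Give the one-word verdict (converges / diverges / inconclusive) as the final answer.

Let a_n denote the general term. Form |a_n|^(1/n) and simplify:
|a_n|^(1/n) = 6/n^(1/n)
Take the limit as n -> infinity: L = 6.
Since L = 6 > 1, the root test implies divergence.

diverges


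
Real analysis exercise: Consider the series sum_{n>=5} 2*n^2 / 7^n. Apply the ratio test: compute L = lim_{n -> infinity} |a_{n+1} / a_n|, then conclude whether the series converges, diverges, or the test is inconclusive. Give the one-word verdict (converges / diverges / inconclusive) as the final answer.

Let a_n denote the general term. Form the ratio a_{n+1}/a_n and simplify:
a_{n+1}/a_n = (n + 1)^2/(7*n^2)
Take the limit as n -> infinity: L = 1/7.
Since L = 1/7 < 1, the ratio test implies the series converges.

converges


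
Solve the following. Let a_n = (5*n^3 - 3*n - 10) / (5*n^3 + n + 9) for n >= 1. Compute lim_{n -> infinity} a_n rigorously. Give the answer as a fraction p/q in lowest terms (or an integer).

Divide numerator and denominator by n^3, the highest power:
numerator / n^3 = 5 - 3/n^2 - 10/n^3
denominator / n^3 = 5 + n^(-2) + 9/n^3
As n -> infinity, all terms of the form c/n^k (k >= 1) tend to 0.
So numerator / n^3 -> 5 and denominator / n^3 -> 5.
Therefore lim a_n = 1.

1


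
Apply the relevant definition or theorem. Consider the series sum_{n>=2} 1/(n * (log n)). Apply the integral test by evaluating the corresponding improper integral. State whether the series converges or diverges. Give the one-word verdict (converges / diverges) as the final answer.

Let f(x) = 1/(x*log(x)). Then f is positive, continuous, and decreasing on [2, infinity), so the integral test applies.
Compute the improper integral int_{2}^infinity f(x) dx:
  antiderivative F(x) = log(log(x)).
  F(x) = log(log(x)) -> infinity as x -> infinity. The integral diverges, so by the integral test, the series diverges.

diverges


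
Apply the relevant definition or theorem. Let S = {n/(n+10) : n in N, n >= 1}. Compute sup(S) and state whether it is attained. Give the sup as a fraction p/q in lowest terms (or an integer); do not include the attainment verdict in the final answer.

Analysis:
- Values: 1/11, 1/6, 3/13, 2/7, ... strictly increasing.
- Minimum is 1/11 (n=1); inf = 1/11 (attained).
- n/(n+10) = 1 - 10/(n+10) -> 1 from below as n -> infinity, and never equals 1.
- So sup = 1 (not attained).
Conclusion: sup(S) = 1, not attained in S.

1


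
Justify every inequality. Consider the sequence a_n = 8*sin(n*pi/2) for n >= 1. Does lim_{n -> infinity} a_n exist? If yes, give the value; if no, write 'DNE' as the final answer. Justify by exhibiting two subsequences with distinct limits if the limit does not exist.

Examine the behaviour of a_n along subsequences.
a_{4k+1} = 8*sin(pi/2 + 2k*pi) = 8 -> 8. a_{4k+3} = 8*sin(3pi/2 + 2k*pi) = -8 -> -8.
Since these two subsequential limits are 8 and -8, distinct, the full sequence cannot converge (a convergent sequence has all subsequences tending to the same limit). So lim a_n does not exist.

DNE


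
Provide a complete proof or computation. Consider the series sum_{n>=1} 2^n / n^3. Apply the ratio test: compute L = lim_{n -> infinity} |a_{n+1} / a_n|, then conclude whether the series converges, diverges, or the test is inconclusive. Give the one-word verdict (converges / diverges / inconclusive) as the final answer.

Let a_n denote the general term. Form the ratio a_{n+1}/a_n and simplify:
a_{n+1}/a_n = 2*n^3/(n + 1)^3
Take the limit as n -> infinity: L = 2.
Since L = 2 > 1 (or L = infinity), the ratio test implies the series diverges.

diverges


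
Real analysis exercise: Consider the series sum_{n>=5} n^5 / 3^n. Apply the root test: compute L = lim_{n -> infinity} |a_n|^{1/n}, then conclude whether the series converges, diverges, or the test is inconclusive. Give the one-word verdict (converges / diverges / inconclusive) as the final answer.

Let a_n denote the general term. Form |a_n|^(1/n) and simplify:
|a_n|^(1/n) = n^(5/n)/3
Take the limit as n -> infinity: L = 1/3.
Since L = 1/3 < 1, the root test implies convergence.

converges


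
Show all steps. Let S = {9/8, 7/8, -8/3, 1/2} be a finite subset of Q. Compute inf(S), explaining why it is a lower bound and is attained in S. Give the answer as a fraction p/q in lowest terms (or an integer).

S is finite, so inf(S) = min(S).
Sorted increasing:
-8/3, 1/2, 7/8, 9/8
The extremum is -8/3.
For every x in S, x >= -8/3. And -8/3 is in S, so it is attained.
Therefore inf(S) = -8/3.

-8/3


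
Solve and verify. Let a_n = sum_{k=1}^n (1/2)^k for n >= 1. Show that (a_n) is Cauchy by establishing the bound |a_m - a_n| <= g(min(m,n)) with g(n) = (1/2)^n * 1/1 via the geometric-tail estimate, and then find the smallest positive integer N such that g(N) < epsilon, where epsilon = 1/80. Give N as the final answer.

For m > n >= 1: |a_m - a_n| = sum_{k=n+1}^m (1/2)^k < sum_{k=n+1}^infinity (1/2)^k = (1/2)^(n+1) / (1 - 1/2) = (1/2)^n * (1/2) * (2/1) = (1/2)^n * 1/1.
So g(n) = (1/2)^n / 1. Since g(n) -> 0, (a_n) is Cauchy.
Now solve g(N) < 1/80: (1/2)^N / 1 < 1/80 <=> 2^N > 1 / (1 * 1/80) = 80.
Check powers of 2: 2^6 = 64 <= 80, 2^7 = 128 > 80.
So the smallest such N is 7. Check: g(7) = 1/(1 * 128) = 1/128 < 1/80.

7


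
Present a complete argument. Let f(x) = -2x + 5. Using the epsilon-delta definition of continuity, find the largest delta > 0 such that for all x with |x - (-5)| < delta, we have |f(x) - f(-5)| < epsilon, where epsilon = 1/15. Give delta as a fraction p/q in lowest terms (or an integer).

We compute f(-5) = -2*(-5) + 5 = 15.
|f(x) - f(-5)| = |-2x + 5 - (15)| = |-2(x - (-5))| = 2|x - (-5)|.
We need 2|x - (-5)| < 1/15, i.e. |x - (-5)| < 1/15 / 2 = 1/30.
So any delta <= 1/30 works. Conversely, if delta > 1/30, then x = -5 + 1/30 satisfies |x - (-5)| = 1/30 < delta but |f(x) - f(-5)| = 2 * 1/30 = 1/15, which is not < 1/15; so no larger delta works.
Hence the largest such delta is 1/30.

1/30


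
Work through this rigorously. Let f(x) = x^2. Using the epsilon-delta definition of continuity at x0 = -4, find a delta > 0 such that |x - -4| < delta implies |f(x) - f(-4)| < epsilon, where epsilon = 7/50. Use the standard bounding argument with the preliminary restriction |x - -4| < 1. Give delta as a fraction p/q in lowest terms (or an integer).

Factor: |x^2 - (-4)^2| = |x - -4| * |x + -4|.
Impose |x - -4| < 1 first. Then |x + -4| = |(x - -4) + 2*(-4)| <= |x - -4| + 2*|-4| < 1 + 8 = 9.
So |x^2 - (-4)^2| < delta * 9.
We need delta * 9 <= 7/50, i.e. delta <= 7/50/9 = 7/450.
Since 7/450 < 1, this is tighter than 1; take delta = 7/450.
So delta = 7/450 works.

7/450


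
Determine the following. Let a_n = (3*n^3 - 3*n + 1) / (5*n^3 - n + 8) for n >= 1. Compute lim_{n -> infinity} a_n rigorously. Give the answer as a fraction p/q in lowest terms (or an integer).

Divide numerator and denominator by n^3, the highest power:
numerator / n^3 = 3 - 3/n^2 + n^(-3)
denominator / n^3 = 5 - 1/n^2 + 8/n^3
As n -> infinity, all terms of the form c/n^k (k >= 1) tend to 0.
So numerator / n^3 -> 3 and denominator / n^3 -> 5.
Therefore lim a_n = 3/5.

3/5


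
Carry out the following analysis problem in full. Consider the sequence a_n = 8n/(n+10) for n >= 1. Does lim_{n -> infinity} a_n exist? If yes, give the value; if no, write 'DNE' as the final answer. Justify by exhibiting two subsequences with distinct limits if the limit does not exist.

Examine the behaviour of a_n along subsequences.
Even-n subsequence a_{2k} = 8(2k)/(2k+10) -> 8. Odd-n subsequence a_{2k+1} = 8(2k+1)/(2k+11) -> 8. Both tend to 8, which suggests the limit is 8; verify directly.
|a_n - 8| = |8n - 8(n+10)| / (n+10) = 80/(n+10) < 80/n for every n >= 1.
Given epsilon > 0, choose a positive integer N > 80/epsilon. Then for all n >= N, |a_n - 8| < 80/n <= 80/N < epsilon.
So by the definition of the limit, lim a_n exists and equals 8.

8


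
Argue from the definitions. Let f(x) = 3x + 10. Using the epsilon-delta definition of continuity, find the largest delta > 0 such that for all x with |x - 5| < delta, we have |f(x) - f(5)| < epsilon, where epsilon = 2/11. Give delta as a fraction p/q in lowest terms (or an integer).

We compute f(5) = 3*(5) + 10 = 25.
|f(x) - f(5)| = |3x + 10 - (25)| = |3(x - 5)| = 3|x - 5|.
We need 3|x - 5| < 2/11, i.e. |x - 5| < 2/11 / 3 = 2/33.
So any delta <= 2/33 works. Conversely, if delta > 2/33, then x = 5 + 2/33 satisfies |x - 5| = 2/33 < delta but |f(x) - f(5)| = 3 * 2/33 = 2/11, which is not < 2/11; so no larger delta works.
Hence the largest such delta is 2/33.

2/33


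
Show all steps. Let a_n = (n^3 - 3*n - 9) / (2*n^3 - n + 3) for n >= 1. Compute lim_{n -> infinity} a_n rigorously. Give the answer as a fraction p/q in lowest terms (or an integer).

Divide numerator and denominator by n^3, the highest power:
numerator / n^3 = 1 - 3/n^2 - 9/n^3
denominator / n^3 = 2 - 1/n^2 + 3/n^3
As n -> infinity, all terms of the form c/n^k (k >= 1) tend to 0.
So numerator / n^3 -> 1 and denominator / n^3 -> 2.
Therefore lim a_n = 1/2.

1/2


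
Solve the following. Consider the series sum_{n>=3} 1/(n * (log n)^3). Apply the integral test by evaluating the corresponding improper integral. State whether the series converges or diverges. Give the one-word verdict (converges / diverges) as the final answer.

Let f(x) = 1/(x*log(x)^3). Then f is positive, continuous, and decreasing on [3, infinity), so the integral test applies.
Compute the improper integral int_{3}^infinity f(x) dx:
  antiderivative F(x) = -1/(2*log(x)^2).
  F(x) -> 0 as x -> infinity.  int = 0 - F(3) = 1/(2*log(3)^2) < infinity. By the integral test, the series converges.

converges


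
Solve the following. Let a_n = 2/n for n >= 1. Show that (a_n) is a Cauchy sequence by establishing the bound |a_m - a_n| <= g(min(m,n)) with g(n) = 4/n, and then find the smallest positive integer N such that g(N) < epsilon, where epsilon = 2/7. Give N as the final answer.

For any m, n >= 1, by the triangle inequality:
|a_m - a_n| = |2/m - 2/n| <= 2*1/m + 2*1/n <= 4/min(m,n).
So g(n) = 4/n bounds the Cauchy difference. Since g(n) -> 0, (a_n) is Cauchy.
Now solve g(N) < 2/7: 4/N < 2/7 <=> N > 4 / (2/7) = 14.
The smallest integer strictly greater than 14 is N = 15.
Check: g(15) = 4/15 = 4/15 < 2/7; g(14) = 2/7 >= 2/7. So N = 15.

15


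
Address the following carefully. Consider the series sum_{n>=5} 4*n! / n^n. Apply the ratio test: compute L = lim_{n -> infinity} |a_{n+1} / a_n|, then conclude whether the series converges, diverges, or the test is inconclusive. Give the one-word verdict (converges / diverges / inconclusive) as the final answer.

Let a_n denote the general term. Form the ratio a_{n+1}/a_n and simplify:
a_{n+1}/a_n = (n/(n + 1))^n
Take the limit as n -> infinity: L = exp(-1).
Since L = exp(-1) < 1, the ratio test implies the series converges.

converges


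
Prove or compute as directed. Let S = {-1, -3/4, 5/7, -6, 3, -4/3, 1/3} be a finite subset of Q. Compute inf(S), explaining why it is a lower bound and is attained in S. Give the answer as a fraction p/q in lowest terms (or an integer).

S is finite, so inf(S) = min(S).
Sorted increasing:
-6, -4/3, -1, -3/4, 1/3, 5/7, 3
The extremum is -6.
For every x in S, x >= -6. And -6 is in S, so it is attained.
Therefore inf(S) = -6.

-6


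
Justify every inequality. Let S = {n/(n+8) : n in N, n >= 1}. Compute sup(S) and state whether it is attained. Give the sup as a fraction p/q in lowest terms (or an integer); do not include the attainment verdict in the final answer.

Analysis:
- Values: 1/9, 1/5, 3/11, 1/3, ... strictly increasing.
- Minimum is 1/9 (n=1); inf = 1/9 (attained).
- n/(n+8) = 1 - 8/(n+8) -> 1 from below as n -> infinity, and never equals 1.
- So sup = 1 (not attained).
Conclusion: sup(S) = 1, not attained in S.

1


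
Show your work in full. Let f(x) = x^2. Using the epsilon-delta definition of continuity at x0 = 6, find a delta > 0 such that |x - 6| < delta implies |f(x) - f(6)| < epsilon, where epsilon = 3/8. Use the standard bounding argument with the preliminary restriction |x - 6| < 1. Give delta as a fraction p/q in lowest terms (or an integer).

Factor: |x^2 - (6)^2| = |x - 6| * |x + 6|.
Impose |x - 6| < 1 first. Then |x + 6| = |(x - 6) + 2*(6)| <= |x - 6| + 2*|6| < 1 + 12 = 13.
So |x^2 - (6)^2| < delta * 13.
We need delta * 13 <= 3/8, i.e. delta <= 3/8/13 = 3/104.
Since 3/104 < 1, this is tighter than 1; take delta = 3/104.
So delta = 3/104 works.

3/104


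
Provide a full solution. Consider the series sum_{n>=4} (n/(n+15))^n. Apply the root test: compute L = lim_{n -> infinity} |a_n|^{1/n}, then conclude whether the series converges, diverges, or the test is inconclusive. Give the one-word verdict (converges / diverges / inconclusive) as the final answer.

Let a_n denote the general term. Form |a_n|^(1/n) and simplify:
|a_n|^(1/n) = n/(n + 15)
Take the limit as n -> infinity: L = 1.
Since L = 1, the root test is inconclusive. (In fact a_n = (n/(n+15))^n -> e^(-15) != 0, so the nth-term test shows divergence; but the root test itself gives no conclusion.)

inconclusive


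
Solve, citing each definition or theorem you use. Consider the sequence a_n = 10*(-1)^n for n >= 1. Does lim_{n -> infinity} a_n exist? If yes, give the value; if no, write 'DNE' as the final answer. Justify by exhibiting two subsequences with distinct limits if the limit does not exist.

Examine the behaviour of a_n along subsequences.
Even-n subsequence a_{2k} = 10 -> 10. Odd-n subsequence a_{2k+1} = -10 -> -10.
Since these two subsequential limits are 10 and -10, distinct, the full sequence cannot converge (a convergent sequence has all subsequences tending to the same limit). So lim a_n does not exist.

DNE


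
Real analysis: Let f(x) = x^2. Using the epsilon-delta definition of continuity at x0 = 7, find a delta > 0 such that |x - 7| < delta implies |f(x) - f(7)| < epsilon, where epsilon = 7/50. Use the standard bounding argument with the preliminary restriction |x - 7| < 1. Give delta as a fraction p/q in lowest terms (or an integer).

Factor: |x^2 - (7)^2| = |x - 7| * |x + 7|.
Impose |x - 7| < 1 first. Then |x + 7| = |(x - 7) + 2*(7)| <= |x - 7| + 2*|7| < 1 + 14 = 15.
So |x^2 - (7)^2| < delta * 15.
We need delta * 15 <= 7/50, i.e. delta <= 7/50/15 = 7/750.
Since 7/750 < 1, this is tighter than 1; take delta = 7/750.
So delta = 7/750 works.

7/750


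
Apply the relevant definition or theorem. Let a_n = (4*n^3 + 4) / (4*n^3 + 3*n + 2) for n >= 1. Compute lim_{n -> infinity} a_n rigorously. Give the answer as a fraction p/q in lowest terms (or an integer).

Divide numerator and denominator by n^3, the highest power:
numerator / n^3 = 4 + 4/n^3
denominator / n^3 = 4 + 3/n^2 + 2/n^3
As n -> infinity, all terms of the form c/n^k (k >= 1) tend to 0.
So numerator / n^3 -> 4 and denominator / n^3 -> 4.
Therefore lim a_n = 1.

1


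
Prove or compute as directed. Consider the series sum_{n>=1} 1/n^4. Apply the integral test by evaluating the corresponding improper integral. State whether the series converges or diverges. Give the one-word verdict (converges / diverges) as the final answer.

Let f(x) = x^(-4). Then f is positive, continuous, and decreasing on [1, infinity), so the integral test applies.
Compute the improper integral int_{1}^infinity f(x) dx:
  antiderivative F(x) = -1/(3*x^3).
  As x -> infinity, F(x) -> 0 (since p = 4 > 1).
  So int = F(infinity) - F(1) = 0 - (-1/3) = 1/3.
  Finite, so by the integral test, the series converges.

converges


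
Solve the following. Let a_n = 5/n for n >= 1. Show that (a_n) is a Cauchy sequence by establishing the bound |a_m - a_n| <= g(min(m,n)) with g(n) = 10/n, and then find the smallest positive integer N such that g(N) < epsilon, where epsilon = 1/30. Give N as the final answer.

For any m, n >= 1, by the triangle inequality:
|a_m - a_n| = |5/m - 5/n| <= 5*1/m + 5*1/n <= 10/min(m,n).
So g(n) = 10/n bounds the Cauchy difference. Since g(n) -> 0, (a_n) is Cauchy.
Now solve g(N) < 1/30: 10/N < 1/30 <=> N > 10 / (1/30) = 300.
The smallest integer strictly greater than 300 is N = 301.
Check: g(301) = 10/301 = 10/301 < 1/30; g(300) = 1/30 >= 1/30. So N = 301.

301


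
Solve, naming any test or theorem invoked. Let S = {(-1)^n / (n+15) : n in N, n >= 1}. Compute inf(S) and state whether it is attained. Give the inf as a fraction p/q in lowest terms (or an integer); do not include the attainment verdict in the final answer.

Analysis:
- Values: -1/16, 1/17, -1/18, 1/19, -1/20, ...
- Positive terms (even n): 1/(2+15), 1/(4+15), ... decreasing -> max = 1/17 (n=2).
- Negative terms (odd n): -1/(1+15), -1/(3+15), ... increasing -> min = -1/16 (n=1).
- So sup = 1/17 (attained at n=2); inf = -1/16 (attained at n=1).
Conclusion: inf(S) = -1/16, attained in S.

-1/16


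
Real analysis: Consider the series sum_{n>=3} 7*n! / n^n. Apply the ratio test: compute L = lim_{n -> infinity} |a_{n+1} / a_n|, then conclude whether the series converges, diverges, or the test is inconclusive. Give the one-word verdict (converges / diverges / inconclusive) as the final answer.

Let a_n denote the general term. Form the ratio a_{n+1}/a_n and simplify:
a_{n+1}/a_n = (n/(n + 1))^n
Take the limit as n -> infinity: L = exp(-1).
Since L = exp(-1) < 1, the ratio test implies the series converges.

converges


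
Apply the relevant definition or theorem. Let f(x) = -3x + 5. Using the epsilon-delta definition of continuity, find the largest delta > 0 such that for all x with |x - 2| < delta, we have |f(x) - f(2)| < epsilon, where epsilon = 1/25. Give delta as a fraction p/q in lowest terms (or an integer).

We compute f(2) = -3*(2) + 5 = -1.
|f(x) - f(2)| = |-3x + 5 - (-1)| = |-3(x - 2)| = 3|x - 2|.
We need 3|x - 2| < 1/25, i.e. |x - 2| < 1/25 / 3 = 1/75.
So any delta <= 1/75 works. Conversely, if delta > 1/75, then x = 2 + 1/75 satisfies |x - 2| = 1/75 < delta but |f(x) - f(2)| = 3 * 1/75 = 1/25, which is not < 1/25; so no larger delta works.
Hence the largest such delta is 1/75.

1/75


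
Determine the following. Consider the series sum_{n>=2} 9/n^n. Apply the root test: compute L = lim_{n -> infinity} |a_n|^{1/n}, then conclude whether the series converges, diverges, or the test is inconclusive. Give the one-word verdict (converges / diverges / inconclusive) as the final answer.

Let a_n denote the general term. Form |a_n|^(1/n) and simplify:
|a_n|^(1/n) = 3^(2/n)/n
Take the limit as n -> infinity: L = 0.
Since L = 0 < 1, the root test implies convergence.

converges


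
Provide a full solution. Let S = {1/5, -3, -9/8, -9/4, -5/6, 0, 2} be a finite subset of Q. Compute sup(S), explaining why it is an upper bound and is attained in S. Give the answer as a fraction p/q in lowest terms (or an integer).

S is finite, so sup(S) = max(S).
Sorted decreasing:
2, 1/5, 0, -5/6, -9/8, -9/4, -3
The extremum is 2.
For every x in S, x <= 2. And 2 is in S, so it is attained.
Therefore sup(S) = 2.

2


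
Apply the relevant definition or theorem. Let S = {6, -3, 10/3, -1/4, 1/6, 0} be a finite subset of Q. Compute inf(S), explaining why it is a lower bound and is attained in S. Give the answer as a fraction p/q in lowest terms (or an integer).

S is finite, so inf(S) = min(S).
Sorted increasing:
-3, -1/4, 0, 1/6, 10/3, 6
The extremum is -3.
For every x in S, x >= -3. And -3 is in S, so it is attained.
Therefore inf(S) = -3.

-3


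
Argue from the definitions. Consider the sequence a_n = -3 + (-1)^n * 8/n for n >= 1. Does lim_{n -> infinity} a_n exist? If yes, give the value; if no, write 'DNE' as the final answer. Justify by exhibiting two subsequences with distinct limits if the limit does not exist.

Examine the behaviour of a_n along subsequences.
Even-n subsequence a_{2k} = -3 + 8/(2k) -> -3. Odd-n subsequence a_{2k+1} = -3 - 8/(2k+1) -> -3. Both tend to -3, which suggests the limit is -3; verify directly.
|a_n - (-3)| = |(-1)^n * 8/n| = 8/n for every n >= 1.
Given epsilon > 0, choose a positive integer N > 8/epsilon. Then for all n >= N, |a_n - (-3)| = 8/n <= 8/N < epsilon.
So by the definition of the limit, lim a_n exists and equals -3.

-3


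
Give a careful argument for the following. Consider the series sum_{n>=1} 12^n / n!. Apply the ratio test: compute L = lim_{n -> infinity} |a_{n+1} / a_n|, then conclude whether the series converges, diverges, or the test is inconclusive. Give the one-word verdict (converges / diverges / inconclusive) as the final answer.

Let a_n denote the general term. Form the ratio a_{n+1}/a_n and simplify:
a_{n+1}/a_n = 12/(n + 1)
Take the limit as n -> infinity: L = 0.
Since L = 0 < 1, the ratio test implies the series converges.

converges


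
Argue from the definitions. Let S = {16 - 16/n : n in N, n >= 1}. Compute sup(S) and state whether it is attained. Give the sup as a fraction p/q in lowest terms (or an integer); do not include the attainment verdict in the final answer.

Analysis:
- Values: 0, 8, 32/3, 12, ... strictly increasing.
- Minimum is 0 (n=1); inf = 0 (attained).
- 16 - 16/n -> 16 from below; sup = 16, not attained.
Conclusion: sup(S) = 16, not attained in S.

16


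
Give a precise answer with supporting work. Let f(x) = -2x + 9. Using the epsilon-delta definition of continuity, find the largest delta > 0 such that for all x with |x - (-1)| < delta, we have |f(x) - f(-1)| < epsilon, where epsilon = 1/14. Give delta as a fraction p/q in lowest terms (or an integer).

We compute f(-1) = -2*(-1) + 9 = 11.
|f(x) - f(-1)| = |-2x + 9 - (11)| = |-2(x - (-1))| = 2|x - (-1)|.
We need 2|x - (-1)| < 1/14, i.e. |x - (-1)| < 1/14 / 2 = 1/28.
So any delta <= 1/28 works. Conversely, if delta > 1/28, then x = -1 + 1/28 satisfies |x - (-1)| = 1/28 < delta but |f(x) - f(-1)| = 2 * 1/28 = 1/14, which is not < 1/14; so no larger delta works.
Hence the largest such delta is 1/28.

1/28


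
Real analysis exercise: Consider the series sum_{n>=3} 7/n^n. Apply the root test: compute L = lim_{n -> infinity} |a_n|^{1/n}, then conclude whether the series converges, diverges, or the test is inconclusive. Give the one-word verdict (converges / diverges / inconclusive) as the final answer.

Let a_n denote the general term. Form |a_n|^(1/n) and simplify:
|a_n|^(1/n) = 7^(1/n)/n
Take the limit as n -> infinity: L = 0.
Since L = 0 < 1, the root test implies convergence.

converges


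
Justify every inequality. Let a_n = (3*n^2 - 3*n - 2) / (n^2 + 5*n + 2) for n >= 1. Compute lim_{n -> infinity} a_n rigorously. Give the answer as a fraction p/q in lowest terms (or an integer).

Divide numerator and denominator by n^2, the highest power:
numerator / n^2 = 3 - 3/n - 2/n^2
denominator / n^2 = 1 + 5/n + 2/n^2
As n -> infinity, all terms of the form c/n^k (k >= 1) tend to 0.
So numerator / n^2 -> 3 and denominator / n^2 -> 1.
Therefore lim a_n = 3.

3


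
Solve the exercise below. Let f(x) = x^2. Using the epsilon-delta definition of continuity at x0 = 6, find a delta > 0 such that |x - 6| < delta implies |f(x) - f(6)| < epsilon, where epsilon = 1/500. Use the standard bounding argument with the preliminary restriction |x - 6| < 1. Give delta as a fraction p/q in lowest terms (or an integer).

Factor: |x^2 - (6)^2| = |x - 6| * |x + 6|.
Impose |x - 6| < 1 first. Then |x + 6| = |(x - 6) + 2*(6)| <= |x - 6| + 2*|6| < 1 + 12 = 13.
So |x^2 - (6)^2| < delta * 13.
We need delta * 13 <= 1/500, i.e. delta <= 1/500/13 = 1/6500.
Since 1/6500 < 1, this is tighter than 1; take delta = 1/6500.
So delta = 1/6500 works.

1/6500


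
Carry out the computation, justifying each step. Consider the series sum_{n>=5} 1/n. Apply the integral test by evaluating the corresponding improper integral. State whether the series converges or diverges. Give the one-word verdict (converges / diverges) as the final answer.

Let f(x) = 1/x. Then f is positive, continuous, and decreasing on [5, infinity), so the integral test applies.
Compute the improper integral int_{5}^infinity f(x) dx:
  antiderivative F(x) = log(x).
  As x -> infinity, log(x) -> infinity.
  So int = infinity - log(5) = infinity. By the integral test, the series diverges.

diverges


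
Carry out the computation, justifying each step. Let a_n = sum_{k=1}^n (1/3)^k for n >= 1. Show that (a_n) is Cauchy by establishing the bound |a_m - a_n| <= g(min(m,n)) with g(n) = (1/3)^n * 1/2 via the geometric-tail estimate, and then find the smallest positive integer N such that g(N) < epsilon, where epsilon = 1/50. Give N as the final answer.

For m > n >= 1: |a_m - a_n| = sum_{k=n+1}^m (1/3)^k < sum_{k=n+1}^infinity (1/3)^k = (1/3)^(n+1) / (1 - 1/3) = (1/3)^n * (1/3) * (3/2) = (1/3)^n * 1/2.
So g(n) = (1/3)^n / 2. Since g(n) -> 0, (a_n) is Cauchy.
Now solve g(N) < 1/50: (1/3)^N / 2 < 1/50 <=> 3^N > 1 / (2 * 1/50) = 25.
Check powers of 3: 3^2 = 9 <= 25, 3^3 = 27 > 25.
So the smallest such N is 3. Check: g(3) = 1/(2 * 27) = 1/54 < 1/50.

3


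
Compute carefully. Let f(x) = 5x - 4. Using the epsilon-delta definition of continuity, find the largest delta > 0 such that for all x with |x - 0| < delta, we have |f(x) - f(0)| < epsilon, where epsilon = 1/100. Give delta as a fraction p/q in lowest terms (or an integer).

We compute f(0) = 5*(0) - 4 = -4.
|f(x) - f(0)| = |5x - 4 - (-4)| = |5(x - 0)| = 5|x - 0|.
We need 5|x - 0| < 1/100, i.e. |x - 0| < 1/100 / 5 = 1/500.
So any delta <= 1/500 works. Conversely, if delta > 1/500, then x = 0 + 1/500 satisfies |x - 0| = 1/500 < delta but |f(x) - f(0)| = 5 * 1/500 = 1/100, which is not < 1/100; so no larger delta works.
Hence the largest such delta is 1/500.

1/500


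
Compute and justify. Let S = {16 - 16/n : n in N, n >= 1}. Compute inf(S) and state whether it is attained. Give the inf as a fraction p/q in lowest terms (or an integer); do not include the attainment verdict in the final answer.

Analysis:
- Values: 0, 8, 32/3, 12, ... strictly increasing.
- Minimum is 0 (n=1); inf = 0 (attained).
- 16 - 16/n -> 16 from below; sup = 16, not attained.
Conclusion: inf(S) = 0, attained in S.

0


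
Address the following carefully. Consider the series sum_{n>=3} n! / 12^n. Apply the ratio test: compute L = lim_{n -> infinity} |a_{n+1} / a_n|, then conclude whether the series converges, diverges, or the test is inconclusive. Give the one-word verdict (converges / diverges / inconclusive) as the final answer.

Let a_n denote the general term. Form the ratio a_{n+1}/a_n and simplify:
a_{n+1}/a_n = n/12 + 1/12
Take the limit as n -> infinity: L = infinity.
Since L = infinity > 1 (or L = infinity), the ratio test implies the series diverges.

diverges


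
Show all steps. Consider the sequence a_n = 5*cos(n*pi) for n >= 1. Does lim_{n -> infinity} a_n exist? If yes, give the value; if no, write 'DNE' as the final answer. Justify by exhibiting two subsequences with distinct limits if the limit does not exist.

Examine the behaviour of a_n along subsequences.
cos(n*pi) = (-1)^n, so a_n = 5*(-1)^n. a_{2k} = 5 -> 5. a_{2k+1} = -5 -> -5.
Since these two subsequential limits are 5 and -5, distinct, the full sequence cannot converge (a convergent sequence has all subsequences tending to the same limit). So lim a_n does not exist.

DNE


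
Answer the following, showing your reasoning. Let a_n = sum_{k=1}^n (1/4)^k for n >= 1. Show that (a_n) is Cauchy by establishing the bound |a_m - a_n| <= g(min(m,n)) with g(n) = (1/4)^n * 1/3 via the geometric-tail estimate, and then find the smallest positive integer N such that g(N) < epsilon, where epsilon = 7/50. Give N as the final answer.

For m > n >= 1: |a_m - a_n| = sum_{k=n+1}^m (1/4)^k < sum_{k=n+1}^infinity (1/4)^k = (1/4)^(n+1) / (1 - 1/4) = (1/4)^n * (1/4) * (4/3) = (1/4)^n * 1/3.
So g(n) = (1/4)^n / 3. Since g(n) -> 0, (a_n) is Cauchy.
Now solve g(N) < 7/50: (1/4)^N / 3 < 7/50 <=> 4^N > 1 / (3 * 7/50) = 50/21.
Check powers of 4: 4^0 = 1 <= 50/21, 4^1 = 4 > 50/21.
So the smallest such N is 1. Check: g(1) = 1/(3 * 4) = 1/12 < 7/50.

1


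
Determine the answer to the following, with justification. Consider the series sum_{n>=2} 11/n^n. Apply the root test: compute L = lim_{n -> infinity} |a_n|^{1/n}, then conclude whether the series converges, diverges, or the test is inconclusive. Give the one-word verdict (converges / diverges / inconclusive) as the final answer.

Let a_n denote the general term. Form |a_n|^(1/n) and simplify:
|a_n|^(1/n) = 11^(1/n)/n
Take the limit as n -> infinity: L = 0.
Since L = 0 < 1, the root test implies convergence.

converges


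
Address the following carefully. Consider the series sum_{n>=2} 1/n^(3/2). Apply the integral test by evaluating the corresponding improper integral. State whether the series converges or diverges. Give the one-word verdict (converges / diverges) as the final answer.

Let f(x) = x^(-3/2). Then f is positive, continuous, and decreasing on [2, infinity), so the integral test applies.
Compute the improper integral int_{2}^infinity f(x) dx:
  antiderivative F(x) = -2/sqrt(x).
  As x -> infinity, F(x) -> 0 (since p = 3/2 > 1).
  So int = F(infinity) - F(2) = 0 - (-sqrt(2)) = sqrt(2).
  Finite, so by the integral test, the series converges.

converges


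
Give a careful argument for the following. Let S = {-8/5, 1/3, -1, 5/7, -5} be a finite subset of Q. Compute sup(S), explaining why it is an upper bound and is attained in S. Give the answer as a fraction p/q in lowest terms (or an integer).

S is finite, so sup(S) = max(S).
Sorted decreasing:
5/7, 1/3, -1, -8/5, -5
The extremum is 5/7.
For every x in S, x <= 5/7. And 5/7 is in S, so it is attained.
Therefore sup(S) = 5/7.

5/7


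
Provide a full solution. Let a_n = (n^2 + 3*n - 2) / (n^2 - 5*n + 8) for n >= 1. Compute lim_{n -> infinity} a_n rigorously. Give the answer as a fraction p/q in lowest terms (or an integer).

Divide numerator and denominator by n^2, the highest power:
numerator / n^2 = 1 + 3/n - 2/n^2
denominator / n^2 = 1 - 5/n + 8/n^2
As n -> infinity, all terms of the form c/n^k (k >= 1) tend to 0.
So numerator / n^2 -> 1 and denominator / n^2 -> 1.
Therefore lim a_n = 1.

1


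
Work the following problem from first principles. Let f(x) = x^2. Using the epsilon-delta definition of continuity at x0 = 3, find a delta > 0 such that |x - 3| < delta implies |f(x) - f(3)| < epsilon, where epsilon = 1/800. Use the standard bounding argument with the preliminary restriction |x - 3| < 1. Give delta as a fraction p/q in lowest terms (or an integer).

Factor: |x^2 - (3)^2| = |x - 3| * |x + 3|.
Impose |x - 3| < 1 first. Then |x + 3| = |(x - 3) + 2*(3)| <= |x - 3| + 2*|3| < 1 + 6 = 7.
So |x^2 - (3)^2| < delta * 7.
We need delta * 7 <= 1/800, i.e. delta <= 1/800/7 = 1/5600.
Since 1/5600 < 1, this is tighter than 1; take delta = 1/5600.
So delta = 1/5600 works.

1/5600


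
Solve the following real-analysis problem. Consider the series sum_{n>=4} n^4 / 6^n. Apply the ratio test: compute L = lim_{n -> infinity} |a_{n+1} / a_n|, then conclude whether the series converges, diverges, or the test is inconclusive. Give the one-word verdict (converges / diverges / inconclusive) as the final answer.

Let a_n denote the general term. Form the ratio a_{n+1}/a_n and simplify:
a_{n+1}/a_n = (n + 1)^4/(6*n^4)
Take the limit as n -> infinity: L = 1/6.
Since L = 1/6 < 1, the ratio test implies the series converges.

converges


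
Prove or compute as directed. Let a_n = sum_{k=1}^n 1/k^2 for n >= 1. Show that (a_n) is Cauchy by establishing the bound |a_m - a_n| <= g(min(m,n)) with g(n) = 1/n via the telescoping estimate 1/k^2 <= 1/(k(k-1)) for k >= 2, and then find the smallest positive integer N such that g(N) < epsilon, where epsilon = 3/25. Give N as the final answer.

For m > n >= 1: |a_m - a_n| = sum_{k=n+1}^m 1/k^2.
Use 1/k^2 <= 1/(k(k-1)) = 1/(k-1) - 1/k for k >= 2:
sum_{k=n+1}^m 1/k^2 <= sum_{k=n+1}^m (1/(k-1) - 1/k) = 1/n - 1/m <= 1/n.
By symmetry the same bound holds with n,m swapped, so |a_m - a_n| <= 1/min(m,n) = g(min(m,n)). Since g(n) -> 0, (a_n) is Cauchy.
Now solve g(N) < 3/25: 1/N < 3/25 <=> N > 1/(3/25) = 25/3.
The smallest integer strictly greater than 25/3 is N = 9.
Check: g(9) = 1/9 < 3/25; g(8) = 1/8 >= 3/25. So N = 9.

9


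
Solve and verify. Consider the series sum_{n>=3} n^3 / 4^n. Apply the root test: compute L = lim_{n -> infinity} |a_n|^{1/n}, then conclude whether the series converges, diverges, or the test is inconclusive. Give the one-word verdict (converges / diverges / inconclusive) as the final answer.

Let a_n denote the general term. Form |a_n|^(1/n) and simplify:
|a_n|^(1/n) = n^(3/n)/4
Take the limit as n -> infinity: L = 1/4.
Since L = 1/4 < 1, the root test implies convergence.

converges


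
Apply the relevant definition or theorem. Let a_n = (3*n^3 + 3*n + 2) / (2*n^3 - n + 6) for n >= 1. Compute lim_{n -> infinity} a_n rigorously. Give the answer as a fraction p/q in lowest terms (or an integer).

Divide numerator and denominator by n^3, the highest power:
numerator / n^3 = 3 + 3/n^2 + 2/n^3
denominator / n^3 = 2 - 1/n^2 + 6/n^3
As n -> infinity, all terms of the form c/n^k (k >= 1) tend to 0.
So numerator / n^3 -> 3 and denominator / n^3 -> 2.
Therefore lim a_n = 3/2.

3/2


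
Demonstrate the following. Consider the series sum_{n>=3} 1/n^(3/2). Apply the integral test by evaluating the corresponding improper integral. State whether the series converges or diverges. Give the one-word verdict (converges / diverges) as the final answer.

Let f(x) = x^(-3/2). Then f is positive, continuous, and decreasing on [3, infinity), so the integral test applies.
Compute the improper integral int_{3}^infinity f(x) dx:
  antiderivative F(x) = -2/sqrt(x).
  As x -> infinity, F(x) -> 0 (since p = 3/2 > 1).
  So int = F(infinity) - F(3) = 0 - (-2*sqrt(3)/3) = 2*sqrt(3)/3.
  Finite, so by the integral test, the series converges.

converges
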